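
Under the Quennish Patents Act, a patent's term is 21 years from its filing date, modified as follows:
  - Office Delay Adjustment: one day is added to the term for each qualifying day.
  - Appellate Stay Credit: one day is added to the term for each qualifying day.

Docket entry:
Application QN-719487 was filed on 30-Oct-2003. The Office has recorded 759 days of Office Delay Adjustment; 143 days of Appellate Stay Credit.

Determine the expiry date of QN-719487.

2027-04-20

Base term: filing date + 21 years → 30 October 2024.
Office Delay Adjustment: +759 days → 28 November 2026.
Appellate Stay Credit: +143 days → 20 April 2027.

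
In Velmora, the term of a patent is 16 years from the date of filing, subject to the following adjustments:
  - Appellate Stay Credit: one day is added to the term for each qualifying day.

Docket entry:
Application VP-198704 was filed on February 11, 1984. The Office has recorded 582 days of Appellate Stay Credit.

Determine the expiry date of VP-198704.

September 15, 2001

Base term: filing date + 16 years → 11 February 2000.
Appellate Stay Credit: +582 days → 15 September 2001.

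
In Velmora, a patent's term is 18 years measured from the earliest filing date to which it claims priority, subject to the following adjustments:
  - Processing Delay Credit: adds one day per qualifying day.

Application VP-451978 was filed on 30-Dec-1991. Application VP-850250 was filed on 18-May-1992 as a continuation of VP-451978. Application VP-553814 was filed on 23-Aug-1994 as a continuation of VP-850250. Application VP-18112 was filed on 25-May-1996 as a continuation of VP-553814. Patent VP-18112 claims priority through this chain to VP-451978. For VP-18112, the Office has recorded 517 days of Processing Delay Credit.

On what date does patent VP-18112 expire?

Earliest priority filing: 30 December 1991.
Base term: 30 December 1991 + 18 years → 30 December 2009.
Processing Delay Credit: +517 days → 31 May 2011.

2011-05-31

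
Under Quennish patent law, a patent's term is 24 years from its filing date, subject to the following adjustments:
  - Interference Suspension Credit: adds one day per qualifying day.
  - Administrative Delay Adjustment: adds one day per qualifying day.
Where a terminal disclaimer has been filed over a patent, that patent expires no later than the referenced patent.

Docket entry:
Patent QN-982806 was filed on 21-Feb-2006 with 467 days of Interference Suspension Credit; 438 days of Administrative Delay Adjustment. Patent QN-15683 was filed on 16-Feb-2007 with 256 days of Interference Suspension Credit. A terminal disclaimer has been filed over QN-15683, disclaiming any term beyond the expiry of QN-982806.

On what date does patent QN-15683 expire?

2031-10-30

Natural term of QN-15683:
  Base: filing + 24 years → 16 February 2031.
  Interference Suspension Credit: +256 days → 30 October 2031.
Expiry of referenced patent QN-982806:
  Base: filing + 24 years → 21 February 2030.
  Interference Suspension Credit: +467 days → 3 June 2031.
  Administrative Delay Adjustment: +438 days → 14 August 2032.
Terminal disclaimer: QN-15683 expires on the earlier of 30 October 2031 and 14 August 2032.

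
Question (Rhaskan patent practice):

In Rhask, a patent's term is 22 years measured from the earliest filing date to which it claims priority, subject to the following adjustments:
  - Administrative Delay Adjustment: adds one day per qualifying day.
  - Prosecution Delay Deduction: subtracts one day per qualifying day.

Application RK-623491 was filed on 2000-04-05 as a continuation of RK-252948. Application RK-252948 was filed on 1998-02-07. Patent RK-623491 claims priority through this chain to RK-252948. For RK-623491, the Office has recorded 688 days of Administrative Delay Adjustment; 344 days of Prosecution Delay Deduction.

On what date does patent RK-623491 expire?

Earliest priority filing: 7 February 1998.
Base term: 7 February 1998 + 22 years → 7 February 2020.
Administrative Delay Adjustment: +688 days → 26 December 2021.
Prosecution Delay Deduction: −344 days → 16 January 2021.

January 16, 2021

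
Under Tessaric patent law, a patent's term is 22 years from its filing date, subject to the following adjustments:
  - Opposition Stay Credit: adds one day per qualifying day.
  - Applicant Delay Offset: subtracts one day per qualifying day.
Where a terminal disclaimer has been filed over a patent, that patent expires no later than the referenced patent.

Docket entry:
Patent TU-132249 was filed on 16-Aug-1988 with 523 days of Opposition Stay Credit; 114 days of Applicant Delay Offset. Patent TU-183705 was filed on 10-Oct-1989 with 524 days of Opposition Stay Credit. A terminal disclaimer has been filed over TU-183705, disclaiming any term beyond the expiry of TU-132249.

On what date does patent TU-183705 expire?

Natural term of TU-183705:
  Base: filing + 22 years → 10 October 2011.
  Opposition Stay Credit: +524 days → 17 March 2013.
Expiry of referenced patent TU-132249:
  Base: filing + 22 years → 16 August 2010.
  Opposition Stay Credit: +523 days → 21 January 2012.
  Applicant Delay Offset: −114 days → 29 September 2011.
Terminal disclaimer: TU-183705 expires on the earlier of 17 March 2013 and 29 September 2011.

September 29, 2011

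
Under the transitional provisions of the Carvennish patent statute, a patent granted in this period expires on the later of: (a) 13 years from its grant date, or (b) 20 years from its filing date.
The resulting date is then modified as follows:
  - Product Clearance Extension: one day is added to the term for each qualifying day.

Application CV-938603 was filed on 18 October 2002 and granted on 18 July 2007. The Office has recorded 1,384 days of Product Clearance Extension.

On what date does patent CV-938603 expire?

2026-08-02

(a) grant + 13 years → 18 July 2020.
(b) filing + 20 years → 18 October 2022.
Later of the two: 18 October 2022.
Product Clearance Extension: +1384 days → 2 August 2026.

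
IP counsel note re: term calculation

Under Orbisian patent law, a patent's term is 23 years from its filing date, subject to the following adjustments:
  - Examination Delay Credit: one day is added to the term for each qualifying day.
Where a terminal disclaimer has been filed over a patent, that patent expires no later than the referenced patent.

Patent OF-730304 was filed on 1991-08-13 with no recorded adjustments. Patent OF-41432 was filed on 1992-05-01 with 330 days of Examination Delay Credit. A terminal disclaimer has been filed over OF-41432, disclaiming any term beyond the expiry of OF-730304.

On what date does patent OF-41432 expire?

Natural term of OF-41432:
  Base: filing + 23 years → 1 May 2015.
  Examination Delay Credit: +330 days → 26 March 2016.
Expiry of referenced patent OF-730304:
  Base: filing + 23 years → 13 August 2014.
Terminal disclaimer: OF-41432 expires on the earlier of 26 March 2016 and 13 August 2014.

August 13, 2014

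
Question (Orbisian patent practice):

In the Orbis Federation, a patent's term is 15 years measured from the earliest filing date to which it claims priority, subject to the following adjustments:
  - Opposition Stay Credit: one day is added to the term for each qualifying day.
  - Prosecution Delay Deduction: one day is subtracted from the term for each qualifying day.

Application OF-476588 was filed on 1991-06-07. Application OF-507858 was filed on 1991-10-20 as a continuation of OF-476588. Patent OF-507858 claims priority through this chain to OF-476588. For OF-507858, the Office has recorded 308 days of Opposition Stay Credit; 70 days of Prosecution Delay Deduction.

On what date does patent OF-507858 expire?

Earliest priority filing: 7 June 1991.
Base term: 7 June 1991 + 15 years → 7 June 2006.
Opposition Stay Credit: +308 days → 11 April 2007.
Prosecution Delay Deduction: −70 days → 31 January 2007.

January 31, 2007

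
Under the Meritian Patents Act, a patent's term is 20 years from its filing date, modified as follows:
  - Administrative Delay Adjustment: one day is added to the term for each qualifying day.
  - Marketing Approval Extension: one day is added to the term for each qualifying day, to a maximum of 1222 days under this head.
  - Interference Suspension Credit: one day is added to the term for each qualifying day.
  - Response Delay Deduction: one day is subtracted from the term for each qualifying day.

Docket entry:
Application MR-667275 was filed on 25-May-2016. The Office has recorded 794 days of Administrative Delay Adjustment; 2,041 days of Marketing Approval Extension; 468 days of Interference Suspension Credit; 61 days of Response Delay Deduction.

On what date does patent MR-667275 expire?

Base term: filing date + 20 years → 25 May 2036.
Administrative Delay Adjustment: +794 days → 28 July 2038.
Marketing Approval Extension: 2041 days claimed exceeds the 1222-day cap, so +1222 days → 1 December 2041.
Interference Suspension Credit: +468 days → 14 March 2043.
Response Delay Deduction: −61 days → 12 January 2043.

2043-01-12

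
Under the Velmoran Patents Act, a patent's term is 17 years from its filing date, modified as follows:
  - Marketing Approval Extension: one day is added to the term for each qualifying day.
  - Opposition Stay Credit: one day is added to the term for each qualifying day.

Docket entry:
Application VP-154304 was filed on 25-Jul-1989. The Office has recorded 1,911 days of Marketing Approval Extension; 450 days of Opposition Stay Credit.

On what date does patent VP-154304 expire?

2013-01-10

Base term: filing date + 17 years → 25 July 2006.
Marketing Approval Extension: +1911 days → 18 October 2011.
Opposition Stay Credit: +450 days → 10 January 2013.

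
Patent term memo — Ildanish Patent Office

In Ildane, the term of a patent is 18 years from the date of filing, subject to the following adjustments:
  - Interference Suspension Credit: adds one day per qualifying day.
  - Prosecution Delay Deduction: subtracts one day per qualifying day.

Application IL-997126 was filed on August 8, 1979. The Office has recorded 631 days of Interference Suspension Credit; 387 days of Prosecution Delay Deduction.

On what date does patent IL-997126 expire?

April 9, 1998

Base term: filing date + 18 years → 8 August 1997.
Interference Suspension Credit: +631 days → 1 May 1999.
Prosecution Delay Deduction: −387 days → 9 April 1998.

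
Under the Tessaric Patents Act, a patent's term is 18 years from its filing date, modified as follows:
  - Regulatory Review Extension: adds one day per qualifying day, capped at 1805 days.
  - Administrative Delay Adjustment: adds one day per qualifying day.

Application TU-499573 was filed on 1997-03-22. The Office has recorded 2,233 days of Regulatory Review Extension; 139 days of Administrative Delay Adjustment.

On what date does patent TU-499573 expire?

Base term: filing date + 18 years → 22 March 2015.
Regulatory Review Extension: 2233 days claimed exceeds the 1805-day cap, so +1805 days → 29 February 2020.
Administrative Delay Adjustment: +139 days → 17 July 2020.

July 17, 2020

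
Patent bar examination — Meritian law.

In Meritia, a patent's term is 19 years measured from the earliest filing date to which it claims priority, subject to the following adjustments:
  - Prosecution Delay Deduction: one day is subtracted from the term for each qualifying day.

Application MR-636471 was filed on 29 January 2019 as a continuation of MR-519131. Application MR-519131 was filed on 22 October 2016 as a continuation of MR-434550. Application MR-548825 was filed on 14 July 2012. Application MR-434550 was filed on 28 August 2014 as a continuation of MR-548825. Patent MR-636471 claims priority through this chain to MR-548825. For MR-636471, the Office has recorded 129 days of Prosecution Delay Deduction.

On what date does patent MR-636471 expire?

Earliest priority filing: 14 July 2012.
Base term: 14 July 2012 + 19 years → 14 July 2031.
Prosecution Delay Deduction: −129 days → 7 March 2031.

2031-03-07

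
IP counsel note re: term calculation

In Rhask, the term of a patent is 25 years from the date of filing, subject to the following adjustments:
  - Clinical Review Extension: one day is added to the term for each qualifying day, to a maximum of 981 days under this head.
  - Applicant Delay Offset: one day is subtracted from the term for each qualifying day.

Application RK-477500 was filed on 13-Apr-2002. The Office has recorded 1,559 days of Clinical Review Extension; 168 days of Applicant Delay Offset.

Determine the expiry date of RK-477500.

July 4, 2029

Base term: filing date + 25 years → 13 April 2027.
Clinical Review Extension: 1559 days claimed exceeds the 981-day cap, so +981 days → 19 December 2029.
Applicant Delay Offset: −168 days → 4 July 2029.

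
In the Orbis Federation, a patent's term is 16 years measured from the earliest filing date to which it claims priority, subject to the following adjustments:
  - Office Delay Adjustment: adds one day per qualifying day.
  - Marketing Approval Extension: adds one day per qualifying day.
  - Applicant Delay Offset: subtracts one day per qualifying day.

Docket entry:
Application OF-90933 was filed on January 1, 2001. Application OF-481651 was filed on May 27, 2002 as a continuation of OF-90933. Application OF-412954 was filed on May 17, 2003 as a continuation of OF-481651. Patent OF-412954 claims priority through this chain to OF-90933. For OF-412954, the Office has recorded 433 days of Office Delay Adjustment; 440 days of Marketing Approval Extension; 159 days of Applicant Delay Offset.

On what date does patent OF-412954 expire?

December 16, 2018

Earliest priority filing: 1 January 2001.
Base term: 1 January 2001 + 16 years → 1 January 2017.
Office Delay Adjustment: +433 days → 10 March 2018.
Marketing Approval Extension: +440 days → 24 May 2019.
Applicant Delay Offset: −159 days → 16 December 2018.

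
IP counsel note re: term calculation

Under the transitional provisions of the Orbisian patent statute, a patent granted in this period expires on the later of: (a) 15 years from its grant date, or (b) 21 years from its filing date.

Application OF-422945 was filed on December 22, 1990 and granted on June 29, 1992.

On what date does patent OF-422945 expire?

2011-12-22

(a) grant + 15 years → 29 June 2007.
(b) filing + 21 years → 22 December 2011.
Later of the two: 22 December 2011.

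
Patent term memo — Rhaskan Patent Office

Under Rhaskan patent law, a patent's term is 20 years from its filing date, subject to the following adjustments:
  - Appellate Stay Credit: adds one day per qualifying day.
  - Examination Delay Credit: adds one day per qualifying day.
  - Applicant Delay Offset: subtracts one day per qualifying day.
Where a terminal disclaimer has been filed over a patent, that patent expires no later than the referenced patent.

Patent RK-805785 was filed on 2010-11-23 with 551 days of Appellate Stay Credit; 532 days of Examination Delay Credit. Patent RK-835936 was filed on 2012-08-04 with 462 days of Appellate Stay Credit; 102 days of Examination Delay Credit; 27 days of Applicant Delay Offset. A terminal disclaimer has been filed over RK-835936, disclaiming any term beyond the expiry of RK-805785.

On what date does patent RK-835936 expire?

November 10, 2033

Natural term of RK-835936:
  Base: filing + 20 years → 4 August 2032.
  Appellate Stay Credit: +462 days → 9 November 2033.
  Examination Delay Credit: +102 days → 19 February 2034.
  Applicant Delay Offset: −27 days → 23 January 2034.
Expiry of referenced patent RK-805785:
  Base: filing + 20 years → 23 November 2030.
  Appellate Stay Credit: +551 days → 27 May 2032.
  Examination Delay Credit: +532 days → 10 November 2033.
Terminal disclaimer: RK-835936 expires on the earlier of 23 January 2034 and 10 November 2033.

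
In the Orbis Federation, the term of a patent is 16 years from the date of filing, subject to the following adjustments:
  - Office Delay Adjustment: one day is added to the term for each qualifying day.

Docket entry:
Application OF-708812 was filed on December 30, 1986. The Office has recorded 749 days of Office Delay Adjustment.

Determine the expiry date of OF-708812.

Base term: filing date + 16 years → 30 December 2002.
Office Delay Adjustment: +749 days → 17 January 2005.

January 17, 2005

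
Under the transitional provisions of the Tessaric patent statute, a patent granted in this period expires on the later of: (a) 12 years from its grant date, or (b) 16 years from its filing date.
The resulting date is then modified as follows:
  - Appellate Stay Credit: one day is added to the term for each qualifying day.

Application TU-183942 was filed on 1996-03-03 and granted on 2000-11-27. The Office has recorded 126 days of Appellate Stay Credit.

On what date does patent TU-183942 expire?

April 2, 2013

(a) grant + 12 years → 27 November 2012.
(b) filing + 16 years → 3 March 2012.
Later of the two: 27 November 2012.
Appellate Stay Credit: +126 days → 2 April 2013.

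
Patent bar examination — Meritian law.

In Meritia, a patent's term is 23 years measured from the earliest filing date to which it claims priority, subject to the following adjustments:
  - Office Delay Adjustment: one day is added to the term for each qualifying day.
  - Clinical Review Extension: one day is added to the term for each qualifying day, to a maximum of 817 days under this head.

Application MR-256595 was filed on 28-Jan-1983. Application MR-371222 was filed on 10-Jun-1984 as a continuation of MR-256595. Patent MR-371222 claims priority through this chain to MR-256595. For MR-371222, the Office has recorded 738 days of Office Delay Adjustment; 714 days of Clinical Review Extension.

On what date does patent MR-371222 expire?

Earliest priority filing: 28 January 1983.
Base term: 28 January 1983 + 23 years → 28 January 2006.
Office Delay Adjustment: +738 days → 5 February 2008.
Clinical Review Extension: 714 days (within the 817-day cap) → +714 days → 19 January 2010.

January 19, 2010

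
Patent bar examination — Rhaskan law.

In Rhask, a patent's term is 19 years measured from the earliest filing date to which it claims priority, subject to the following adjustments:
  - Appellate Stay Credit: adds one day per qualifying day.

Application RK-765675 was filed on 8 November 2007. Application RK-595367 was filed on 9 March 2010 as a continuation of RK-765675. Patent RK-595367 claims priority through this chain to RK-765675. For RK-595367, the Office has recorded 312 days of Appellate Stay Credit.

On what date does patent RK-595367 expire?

Earliest priority filing: 8 November 2007.
Base term: 8 November 2007 + 19 years → 8 November 2026.
Appellate Stay Credit: +312 days → 16 September 2027.

September 16, 2027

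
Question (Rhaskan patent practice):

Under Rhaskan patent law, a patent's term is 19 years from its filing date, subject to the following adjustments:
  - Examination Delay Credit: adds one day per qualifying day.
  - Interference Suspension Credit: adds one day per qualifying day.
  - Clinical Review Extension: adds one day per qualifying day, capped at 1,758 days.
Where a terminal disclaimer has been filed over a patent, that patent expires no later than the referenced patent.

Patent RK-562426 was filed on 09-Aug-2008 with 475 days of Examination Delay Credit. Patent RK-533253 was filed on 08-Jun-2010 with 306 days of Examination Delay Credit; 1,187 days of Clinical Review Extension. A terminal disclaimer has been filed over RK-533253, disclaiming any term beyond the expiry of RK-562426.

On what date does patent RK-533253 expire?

2028-11-26

Natural term of RK-533253:
  Base: filing + 19 years → 8 June 2029.
  Examination Delay Credit: +306 days → 10 April 2030.
  Clinical Review Extension: 1187 days (within the 1758-day cap) → +1187 days → 10 July 2033.
Expiry of referenced patent RK-562426:
  Base: filing + 19 years → 9 August 2027.
  Examination Delay Credit: +475 days → 26 November 2028.
Terminal disclaimer: RK-533253 expires on the earlier of 10 July 2033 and 26 November 2028.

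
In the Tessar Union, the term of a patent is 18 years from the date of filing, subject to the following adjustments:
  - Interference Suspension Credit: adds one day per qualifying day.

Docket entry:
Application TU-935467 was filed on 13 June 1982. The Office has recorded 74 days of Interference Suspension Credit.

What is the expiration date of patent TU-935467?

Base term: filing date + 18 years → 13 June 2000.
Interference Suspension Credit: +74 days → 26 August 2000.

2000-08-26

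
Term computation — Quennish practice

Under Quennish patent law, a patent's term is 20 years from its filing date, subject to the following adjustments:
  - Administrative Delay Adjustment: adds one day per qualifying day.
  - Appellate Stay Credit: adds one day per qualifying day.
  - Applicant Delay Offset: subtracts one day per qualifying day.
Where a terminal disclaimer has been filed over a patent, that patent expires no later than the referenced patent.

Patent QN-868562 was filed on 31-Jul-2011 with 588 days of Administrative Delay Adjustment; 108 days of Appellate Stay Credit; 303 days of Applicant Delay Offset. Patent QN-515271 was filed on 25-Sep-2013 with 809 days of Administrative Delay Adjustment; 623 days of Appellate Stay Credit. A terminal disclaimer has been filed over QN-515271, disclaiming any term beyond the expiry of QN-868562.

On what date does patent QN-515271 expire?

Natural term of QN-515271:
  Base: filing + 20 years → 25 September 2033.
  Administrative Delay Adjustment: +809 days → 13 December 2035.
  Appellate Stay Credit: +623 days → 27 August 2037.
Expiry of referenced patent QN-868562:
  Base: filing + 20 years → 31 July 2031.
  Administrative Delay Adjustment: +588 days → 10 March 2033.
  Appellate Stay Credit: +108 days → 26 June 2033.
  Applicant Delay Offset: −303 days → 27 August 2032.
Terminal disclaimer: QN-515271 expires on the earlier of 27 August 2037 and 27 August 2032.

2032-08-27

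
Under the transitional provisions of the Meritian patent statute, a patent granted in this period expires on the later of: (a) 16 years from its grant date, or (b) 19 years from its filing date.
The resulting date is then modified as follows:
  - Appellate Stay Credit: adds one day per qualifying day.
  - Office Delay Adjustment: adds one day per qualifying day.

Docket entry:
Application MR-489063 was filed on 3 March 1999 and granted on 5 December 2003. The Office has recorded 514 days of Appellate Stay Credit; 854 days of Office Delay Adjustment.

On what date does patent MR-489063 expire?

September 3, 2023

(a) grant + 16 years → 5 December 2019.
(b) filing + 19 years → 3 March 2018.
Later of the two: 5 December 2019.
Appellate Stay Credit: +514 days → 2 May 2021.
Office Delay Adjustment: +854 days → 3 September 2023.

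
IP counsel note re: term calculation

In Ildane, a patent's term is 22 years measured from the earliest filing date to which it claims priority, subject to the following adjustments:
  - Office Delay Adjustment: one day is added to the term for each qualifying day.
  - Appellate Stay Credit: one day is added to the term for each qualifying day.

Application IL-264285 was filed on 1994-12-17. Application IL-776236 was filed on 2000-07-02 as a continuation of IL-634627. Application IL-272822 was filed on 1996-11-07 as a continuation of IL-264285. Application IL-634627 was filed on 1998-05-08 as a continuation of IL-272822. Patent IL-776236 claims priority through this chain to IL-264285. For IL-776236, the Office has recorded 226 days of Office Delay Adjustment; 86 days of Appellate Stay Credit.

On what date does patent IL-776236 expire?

October 25, 2017

Earliest priority filing: 17 December 1994.
Base term: 17 December 1994 + 22 years → 17 December 2016.
Office Delay Adjustment: +226 days → 31 July 2017.
Appellate Stay Credit: +86 days → 25 October 2017.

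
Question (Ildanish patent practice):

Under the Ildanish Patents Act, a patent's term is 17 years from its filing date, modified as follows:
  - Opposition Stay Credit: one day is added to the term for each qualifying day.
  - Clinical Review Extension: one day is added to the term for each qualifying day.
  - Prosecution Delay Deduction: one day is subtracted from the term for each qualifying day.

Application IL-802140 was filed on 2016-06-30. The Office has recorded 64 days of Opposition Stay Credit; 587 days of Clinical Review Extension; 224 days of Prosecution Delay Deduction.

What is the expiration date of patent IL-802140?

August 31, 2034

Base term: filing date + 17 years → 30 June 2033.
Opposition Stay Credit: +64 days → 2 September 2033.
Clinical Review Extension: +587 days → 12 April 2035.
Prosecution Delay Deduction: −224 days → 31 August 2034.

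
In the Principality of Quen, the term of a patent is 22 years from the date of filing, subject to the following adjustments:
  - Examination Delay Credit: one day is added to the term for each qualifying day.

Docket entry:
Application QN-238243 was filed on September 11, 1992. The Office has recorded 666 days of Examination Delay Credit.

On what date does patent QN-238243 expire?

Base term: filing date + 22 years → 11 September 2014.
Examination Delay Credit: +666 days → 8 July 2016.

2016-07-08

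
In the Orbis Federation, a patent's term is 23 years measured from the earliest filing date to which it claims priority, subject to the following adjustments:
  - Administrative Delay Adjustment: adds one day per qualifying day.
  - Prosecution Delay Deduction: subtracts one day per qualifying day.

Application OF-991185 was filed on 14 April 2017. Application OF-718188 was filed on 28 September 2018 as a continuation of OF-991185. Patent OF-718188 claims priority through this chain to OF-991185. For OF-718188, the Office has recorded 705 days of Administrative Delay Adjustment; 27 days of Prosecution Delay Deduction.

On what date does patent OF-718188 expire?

Earliest priority filing: 14 April 2017.
Base term: 14 April 2017 + 23 years → 14 April 2040.
Administrative Delay Adjustment: +705 days → 20 March 2042.
Prosecution Delay Deduction: −27 days → 21 February 2042.

February 21, 2042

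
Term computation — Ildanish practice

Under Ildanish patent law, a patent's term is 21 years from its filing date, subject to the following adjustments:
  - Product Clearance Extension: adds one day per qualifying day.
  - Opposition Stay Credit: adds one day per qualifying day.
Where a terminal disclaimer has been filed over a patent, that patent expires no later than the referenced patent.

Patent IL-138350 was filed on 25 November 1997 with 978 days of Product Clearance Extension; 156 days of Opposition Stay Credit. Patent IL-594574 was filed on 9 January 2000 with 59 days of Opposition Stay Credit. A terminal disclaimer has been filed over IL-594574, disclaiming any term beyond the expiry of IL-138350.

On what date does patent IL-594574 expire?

March 9, 2021

Natural term of IL-594574:
  Base: filing + 21 years → 9 January 2021.
  Opposition Stay Credit: +59 days → 9 March 2021.
Expiry of referenced patent IL-138350:
  Base: filing + 21 years → 25 November 2018.
  Product Clearance Extension: +978 days → 30 July 2021.
  Opposition Stay Credit: +156 days → 2 January 2022.
Terminal disclaimer: IL-594574 expires on the earlier of 9 March 2021 and 2 January 2022.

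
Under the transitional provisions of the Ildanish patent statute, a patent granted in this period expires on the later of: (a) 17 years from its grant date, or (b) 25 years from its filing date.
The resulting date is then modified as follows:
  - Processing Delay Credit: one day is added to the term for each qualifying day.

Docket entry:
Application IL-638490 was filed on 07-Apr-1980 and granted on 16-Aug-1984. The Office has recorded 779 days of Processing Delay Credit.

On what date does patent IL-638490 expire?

(a) grant + 17 years → 16 August 2001.
(b) filing + 25 years → 7 April 2005.
Later of the two: 7 April 2005.
Processing Delay Credit: +779 days → 26 May 2007.

May 26, 2007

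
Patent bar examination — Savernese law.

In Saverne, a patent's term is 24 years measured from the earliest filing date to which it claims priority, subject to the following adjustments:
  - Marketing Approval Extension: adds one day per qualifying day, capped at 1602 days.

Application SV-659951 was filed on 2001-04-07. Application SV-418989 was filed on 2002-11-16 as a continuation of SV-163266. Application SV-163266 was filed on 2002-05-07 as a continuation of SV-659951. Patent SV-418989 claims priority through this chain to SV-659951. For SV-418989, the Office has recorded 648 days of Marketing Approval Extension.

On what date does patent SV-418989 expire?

January 15, 2027

Earliest priority filing: 7 April 2001.
Base term: 7 April 2001 + 24 years → 7 April 2025.
Marketing Approval Extension: 648 days (within the 1602-day cap) → +648 days → 15 January 2027.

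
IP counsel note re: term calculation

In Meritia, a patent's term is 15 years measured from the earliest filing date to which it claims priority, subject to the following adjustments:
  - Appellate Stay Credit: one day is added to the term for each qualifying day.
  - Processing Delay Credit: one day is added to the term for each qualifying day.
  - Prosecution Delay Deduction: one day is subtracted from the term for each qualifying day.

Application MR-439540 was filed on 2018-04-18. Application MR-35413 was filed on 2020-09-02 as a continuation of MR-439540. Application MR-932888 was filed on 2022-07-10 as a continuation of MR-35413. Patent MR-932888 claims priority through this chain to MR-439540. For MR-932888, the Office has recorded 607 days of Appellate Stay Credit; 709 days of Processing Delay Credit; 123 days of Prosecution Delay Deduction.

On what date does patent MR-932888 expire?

Earliest priority filing: 18 April 2018.
Base term: 18 April 2018 + 15 years → 18 April 2033.
Appellate Stay Credit: +607 days → 16 December 2034.
Processing Delay Credit: +709 days → 24 November 2036.
Prosecution Delay Deduction: −123 days → 24 July 2036.

July 24, 2036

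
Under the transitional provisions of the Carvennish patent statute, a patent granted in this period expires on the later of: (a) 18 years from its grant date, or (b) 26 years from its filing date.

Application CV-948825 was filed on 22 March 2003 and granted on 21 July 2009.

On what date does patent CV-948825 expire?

March 22, 2029

(a) grant + 18 years → 21 July 2027.
(b) filing + 26 years → 22 March 2029.
Later of the two: 22 March 2029.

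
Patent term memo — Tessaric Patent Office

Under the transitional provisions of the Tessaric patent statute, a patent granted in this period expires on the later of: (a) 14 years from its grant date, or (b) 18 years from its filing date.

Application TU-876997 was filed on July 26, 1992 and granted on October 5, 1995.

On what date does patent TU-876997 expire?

(a) grant + 14 years → 5 October 2009.
(b) filing + 18 years → 26 July 2010.
Later of the two: 26 July 2010.

2010-07-26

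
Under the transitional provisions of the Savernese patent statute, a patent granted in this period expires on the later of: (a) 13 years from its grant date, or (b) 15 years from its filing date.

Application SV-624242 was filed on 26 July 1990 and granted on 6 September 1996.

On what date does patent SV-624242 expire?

2009-09-06

(a) grant + 13 years → 6 September 2009.
(b) filing + 15 years → 26 July 2005.
Later of the two: 6 September 2009.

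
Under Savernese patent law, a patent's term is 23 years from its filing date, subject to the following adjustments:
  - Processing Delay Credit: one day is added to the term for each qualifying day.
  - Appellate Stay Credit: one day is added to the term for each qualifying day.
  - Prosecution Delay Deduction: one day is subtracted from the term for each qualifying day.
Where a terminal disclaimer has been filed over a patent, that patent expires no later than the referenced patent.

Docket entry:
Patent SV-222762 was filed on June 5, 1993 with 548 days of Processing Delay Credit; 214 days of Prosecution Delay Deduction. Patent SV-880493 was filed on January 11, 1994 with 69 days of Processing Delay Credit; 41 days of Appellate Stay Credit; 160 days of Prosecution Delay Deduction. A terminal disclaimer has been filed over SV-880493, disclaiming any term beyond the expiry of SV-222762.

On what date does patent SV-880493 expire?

Natural term of SV-880493:
  Base: filing + 23 years → 11 January 2017.
  Processing Delay Credit: +69 days → 21 March 2017.
  Appellate Stay Credit: +41 days → 1 May 2017.
  Prosecution Delay Deduction: −160 days → 22 November 2016.
Expiry of referenced patent SV-222762:
  Base: filing + 23 years → 5 June 2016.
  Processing Delay Credit: +548 days → 5 December 2017.
  Prosecution Delay Deduction: −214 days → 5 May 2017.
Terminal disclaimer: SV-880493 expires on the earlier of 22 November 2016 and 5 May 2017.

November 22, 2016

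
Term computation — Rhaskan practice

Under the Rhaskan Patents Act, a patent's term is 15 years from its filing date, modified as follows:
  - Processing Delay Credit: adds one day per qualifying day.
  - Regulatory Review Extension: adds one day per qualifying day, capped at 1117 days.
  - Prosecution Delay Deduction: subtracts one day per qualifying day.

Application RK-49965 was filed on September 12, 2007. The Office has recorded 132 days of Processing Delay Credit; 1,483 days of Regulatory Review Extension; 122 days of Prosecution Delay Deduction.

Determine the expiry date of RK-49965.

2025-10-13

Base term: filing date + 15 years → 12 September 2022.
Processing Delay Credit: +132 days → 22 January 2023.
Regulatory Review Extension: 1483 days claimed exceeds the 1117-day cap, so +1117 days → 12 February 2026.
Prosecution Delay Deduction: −122 days → 13 October 2025.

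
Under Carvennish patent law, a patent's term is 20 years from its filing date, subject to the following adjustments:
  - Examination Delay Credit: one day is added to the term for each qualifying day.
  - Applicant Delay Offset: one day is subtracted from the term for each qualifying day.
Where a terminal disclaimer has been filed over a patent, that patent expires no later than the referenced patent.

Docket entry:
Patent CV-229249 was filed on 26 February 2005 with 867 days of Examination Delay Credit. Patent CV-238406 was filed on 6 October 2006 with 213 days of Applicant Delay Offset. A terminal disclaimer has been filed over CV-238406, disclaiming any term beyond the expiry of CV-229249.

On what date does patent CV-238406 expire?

2026-03-07

Natural term of CV-238406:
  Base: filing + 20 years → 6 October 2026.
  Applicant Delay Offset: −213 days → 7 March 2026.
Expiry of referenced patent CV-229249:
  Base: filing + 20 years → 26 February 2025.
  Examination Delay Credit: +867 days → 13 July 2027.
Terminal disclaimer: CV-238406 expires on the earlier of 7 March 2026 and 13 July 2027.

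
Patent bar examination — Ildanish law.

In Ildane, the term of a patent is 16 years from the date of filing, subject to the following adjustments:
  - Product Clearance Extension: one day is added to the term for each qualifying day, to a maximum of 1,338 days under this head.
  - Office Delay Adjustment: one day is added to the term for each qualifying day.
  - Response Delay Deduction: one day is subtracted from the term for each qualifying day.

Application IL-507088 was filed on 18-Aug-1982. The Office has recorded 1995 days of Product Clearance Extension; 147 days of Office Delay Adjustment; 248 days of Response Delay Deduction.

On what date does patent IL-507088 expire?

Base term: filing date + 16 years → 18 August 1998.
Product Clearance Extension: 1995 days claimed exceeds the 1338-day cap, so +1338 days → 17 April 2002.
Office Delay Adjustment: +147 days → 11 September 2002.
Response Delay Deduction: −248 days → 6 January 2002.

January 6, 2002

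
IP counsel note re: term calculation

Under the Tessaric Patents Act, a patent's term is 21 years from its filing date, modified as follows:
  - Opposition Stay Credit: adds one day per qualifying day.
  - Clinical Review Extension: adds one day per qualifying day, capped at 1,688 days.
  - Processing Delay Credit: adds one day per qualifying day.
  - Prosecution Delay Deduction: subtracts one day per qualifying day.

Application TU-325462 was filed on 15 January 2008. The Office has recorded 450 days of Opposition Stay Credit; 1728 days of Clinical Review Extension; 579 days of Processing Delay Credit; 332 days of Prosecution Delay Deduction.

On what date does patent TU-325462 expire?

2035-07-28

Base term: filing date + 21 years → 15 January 2029.
Opposition Stay Credit: +450 days → 10 April 2030.
Clinical Review Extension: 1728 days claimed exceeds the 1688-day cap, so +1688 days → 23 November 2034.
Processing Delay Credit: +579 days → 24 June 2036.
Prosecution Delay Deduction: −332 days → 28 July 2035.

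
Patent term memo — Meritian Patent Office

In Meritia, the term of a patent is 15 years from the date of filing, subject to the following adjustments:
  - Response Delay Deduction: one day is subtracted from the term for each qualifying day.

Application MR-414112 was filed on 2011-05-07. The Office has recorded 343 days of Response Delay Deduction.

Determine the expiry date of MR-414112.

Base term: filing date + 15 years → 7 May 2026.
Response Delay Deduction: −343 days → 29 May 2025.

2025-05-29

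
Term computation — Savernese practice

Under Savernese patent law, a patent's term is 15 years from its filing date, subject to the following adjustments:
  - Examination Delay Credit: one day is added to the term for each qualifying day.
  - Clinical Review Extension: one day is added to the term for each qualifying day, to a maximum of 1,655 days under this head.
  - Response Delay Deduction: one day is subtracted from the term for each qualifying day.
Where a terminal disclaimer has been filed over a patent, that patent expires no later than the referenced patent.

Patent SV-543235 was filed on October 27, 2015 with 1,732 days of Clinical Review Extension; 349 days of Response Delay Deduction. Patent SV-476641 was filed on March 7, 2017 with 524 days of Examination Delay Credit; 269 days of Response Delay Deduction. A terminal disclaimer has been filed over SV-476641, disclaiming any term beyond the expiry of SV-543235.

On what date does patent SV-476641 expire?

Natural term of SV-476641:
  Base: filing + 15 years → 7 March 2032.
  Examination Delay Credit: +524 days → 13 August 2033.
  Response Delay Deduction: −269 days → 17 November 2032.
Expiry of referenced patent SV-543235:
  Base: filing + 15 years → 27 October 2030.
  Clinical Review Extension: 1732 days claimed exceeds the 1655-day cap, so +1655 days → 9 May 2035.
  Response Delay Deduction: −349 days → 25 May 2034.
Terminal disclaimer: SV-476641 expires on the earlier of 17 November 2032 and 25 May 2034.

November 17, 2032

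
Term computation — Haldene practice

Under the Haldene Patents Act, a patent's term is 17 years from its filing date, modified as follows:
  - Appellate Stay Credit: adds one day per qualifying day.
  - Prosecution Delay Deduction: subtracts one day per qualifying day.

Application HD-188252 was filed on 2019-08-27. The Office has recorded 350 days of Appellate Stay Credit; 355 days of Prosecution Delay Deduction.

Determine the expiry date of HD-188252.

Base term: filing date + 17 years → 27 August 2036.
Appellate Stay Credit: +350 days → 12 August 2037.
Prosecution Delay Deduction: −355 days → 22 August 2036.

2036-08-22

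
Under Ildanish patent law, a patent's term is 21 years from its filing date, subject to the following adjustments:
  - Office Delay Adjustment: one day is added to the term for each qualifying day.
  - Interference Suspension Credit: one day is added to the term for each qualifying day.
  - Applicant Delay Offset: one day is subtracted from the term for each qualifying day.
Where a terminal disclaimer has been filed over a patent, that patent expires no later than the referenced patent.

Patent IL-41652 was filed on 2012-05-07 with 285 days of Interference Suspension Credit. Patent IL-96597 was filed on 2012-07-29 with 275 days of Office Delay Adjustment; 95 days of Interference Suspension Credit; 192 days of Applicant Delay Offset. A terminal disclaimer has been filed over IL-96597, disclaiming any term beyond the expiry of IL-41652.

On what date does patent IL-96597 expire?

2034-01-23

Natural term of IL-96597:
  Base: filing + 21 years → 29 July 2033.
  Office Delay Adjustment: +275 days → 30 April 2034.
  Interference Suspension Credit: +95 days → 3 August 2034.
  Applicant Delay Offset: −192 days → 23 January 2034.
Expiry of referenced patent IL-41652:
  Base: filing + 21 years → 7 May 2033.
  Interference Suspension Credit: +285 days → 16 February 2034.
Terminal disclaimer: IL-96597 expires on the earlier of 23 January 2034 and 16 February 2034.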